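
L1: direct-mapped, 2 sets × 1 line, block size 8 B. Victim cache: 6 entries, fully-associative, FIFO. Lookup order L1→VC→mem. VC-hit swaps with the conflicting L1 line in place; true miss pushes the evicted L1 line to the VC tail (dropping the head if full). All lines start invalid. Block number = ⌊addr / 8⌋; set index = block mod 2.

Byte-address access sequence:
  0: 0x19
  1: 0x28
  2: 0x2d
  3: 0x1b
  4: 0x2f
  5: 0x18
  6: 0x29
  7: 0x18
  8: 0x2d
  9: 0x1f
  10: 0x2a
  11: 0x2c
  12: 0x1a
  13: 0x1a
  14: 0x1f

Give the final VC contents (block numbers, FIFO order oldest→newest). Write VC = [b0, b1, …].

VC = [5]

0: 0x19 (blk 3, set 1) → MISS  vc=[]
1: 0x28 (blk 5, set 1) → MISS  vc=[3]
2: 0x2d (blk 5, set 1) → L1-HIT  vc=[3]
3: 0x1b (blk 3, set 1) → VC-HIT  vc=[5]
4: 0x2f (blk 5, set 1) → VC-HIT  vc=[3]
5: 0x18 (blk 3, set 1) → VC-HIT  vc=[5]
6: 0x29 (blk 5, set 1) → VC-HIT  vc=[3]
7: 0x18 (blk 3, set 1) → VC-HIT  vc=[5]
8: 0x2d (blk 5, set 1) → VC-HIT  vc=[3]
9: 0x1f (blk 3, set 1) → VC-HIT  vc=[5]
10: 0x2a (blk 5, set 1) → VC-HIT  vc=[3]
11: 0x2c (blk 5, set 1) → L1-HIT  vc=[3]
12: 0x1a (blk 3, set 1) → VC-HIT  vc=[5]
13: 0x1a (blk 3, set 1) → L1-HIT  vc=[5]
14: 0x1f (blk 3, set 1) → L1-HIT  vc=[5]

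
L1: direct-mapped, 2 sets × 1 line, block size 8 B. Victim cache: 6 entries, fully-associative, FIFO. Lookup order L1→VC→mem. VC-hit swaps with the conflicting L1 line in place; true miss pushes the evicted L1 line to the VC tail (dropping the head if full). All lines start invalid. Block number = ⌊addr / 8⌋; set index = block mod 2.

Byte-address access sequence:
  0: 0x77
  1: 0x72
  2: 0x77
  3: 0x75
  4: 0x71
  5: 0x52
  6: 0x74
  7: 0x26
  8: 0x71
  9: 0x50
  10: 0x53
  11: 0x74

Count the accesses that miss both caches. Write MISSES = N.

#0 0x77→b14/s0 MISS; vc=[]
#1 0x72→b14/s0 L1-HIT; vc=[]
#2 0x77→b14/s0 L1-HIT; vc=[]
#3 0x75→b14/s0 L1-HIT; vc=[]
#4 0x71→b14/s0 L1-HIT; vc=[]
#5 0x52→b10/s0 MISS; vc=[14]
#6 0x74→b14/s0 VC-HIT; vc=[10]
#7 0x26→b4/s0 MISS; vc=[10,14]
#8 0x71→b14/s0 VC-HIT; vc=[10,4]
#9 0x50→b10/s0 VC-HIT; vc=[14,4]
#10 0x53→b10/s0 L1-HIT; vc=[14,4]
#11 0x74→b14/s0 VC-HIT; vc=[10,4]

MISSES = 3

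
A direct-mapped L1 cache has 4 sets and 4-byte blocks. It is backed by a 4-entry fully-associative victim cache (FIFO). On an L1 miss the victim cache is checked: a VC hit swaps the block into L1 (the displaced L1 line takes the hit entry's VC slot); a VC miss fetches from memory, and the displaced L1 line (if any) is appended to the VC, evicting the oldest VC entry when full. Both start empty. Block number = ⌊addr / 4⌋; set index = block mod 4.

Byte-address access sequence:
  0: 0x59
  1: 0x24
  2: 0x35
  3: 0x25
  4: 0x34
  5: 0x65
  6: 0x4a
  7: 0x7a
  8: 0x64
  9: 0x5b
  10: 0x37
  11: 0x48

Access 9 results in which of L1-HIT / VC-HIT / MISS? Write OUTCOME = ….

OUTCOME = VC-HIT

#0 0x59→b22/s2 MISS; vc=[]
#1 0x24→b9/s1 MISS; vc=[]
#2 0x35→b13/s1 MISS; vc=[9]
#3 0x25→b9/s1 VC-HIT; vc=[13]
#4 0x34→b13/s1 VC-HIT; vc=[9]
#5 0x65→b25/s1 MISS; vc=[9,13]
#6 0x4a→b18/s2 MISS; vc=[9,13,22]
#7 0x7a→b30/s2 MISS; vc=[9,13,22,18]
#8 0x64→b25/s1 L1-HIT; vc=[9,13,22,18]
#9 0x5b→b22/s2 VC-HIT; vc=[9,13,30,18]
#10 0x37→b13/s1 VC-HIT; vc=[9,25,30,18]
#11 0x48→b18/s2 VC-HIT; vc=[9,25,30,22]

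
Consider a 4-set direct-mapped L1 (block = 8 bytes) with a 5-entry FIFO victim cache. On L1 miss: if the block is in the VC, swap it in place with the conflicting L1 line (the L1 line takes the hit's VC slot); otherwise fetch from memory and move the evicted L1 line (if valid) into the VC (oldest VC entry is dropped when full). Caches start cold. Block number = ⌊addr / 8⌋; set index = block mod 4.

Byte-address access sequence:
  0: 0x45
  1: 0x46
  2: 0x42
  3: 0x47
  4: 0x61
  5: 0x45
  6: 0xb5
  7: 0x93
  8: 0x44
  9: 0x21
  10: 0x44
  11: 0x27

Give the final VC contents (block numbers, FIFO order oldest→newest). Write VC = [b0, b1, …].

VC = [12, 22, 8]

#0 0x45→b8/s0 MISS; vc=[]
#1 0x46→b8/s0 L1-HIT; vc=[]
#2 0x42→b8/s0 L1-HIT; vc=[]
#3 0x47→b8/s0 L1-HIT; vc=[]
#4 0x61→b12/s0 MISS; vc=[8]
#5 0x45→b8/s0 VC-HIT; vc=[12]
#6 0xb5→b22/s2 MISS; vc=[12]
#7 0x93→b18/s2 MISS; vc=[12,22]
#8 0x44→b8/s0 L1-HIT; vc=[12,22]
#9 0x21→b4/s0 MISS; vc=[12,22,8]
#10 0x44→b8/s0 VC-HIT; vc=[12,22,4]
#11 0x27→b4/s0 VC-HIT; vc=[12,22,8]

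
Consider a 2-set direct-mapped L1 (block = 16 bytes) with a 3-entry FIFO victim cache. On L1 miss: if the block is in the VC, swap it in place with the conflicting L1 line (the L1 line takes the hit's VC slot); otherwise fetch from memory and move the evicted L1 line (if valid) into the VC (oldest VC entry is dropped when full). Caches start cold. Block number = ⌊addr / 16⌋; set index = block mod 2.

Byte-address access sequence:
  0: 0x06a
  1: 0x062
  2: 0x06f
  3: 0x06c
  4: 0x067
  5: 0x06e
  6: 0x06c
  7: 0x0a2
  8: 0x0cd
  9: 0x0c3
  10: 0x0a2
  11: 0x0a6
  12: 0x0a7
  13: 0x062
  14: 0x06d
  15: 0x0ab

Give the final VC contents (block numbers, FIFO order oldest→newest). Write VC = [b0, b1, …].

VC = [6, 12]

#0 0x6a→b6/s0 MISS; vc=[]
#1 0x62→b6/s0 L1-HIT; vc=[]
#2 0x6f→b6/s0 L1-HIT; vc=[]
#3 0x6c→b6/s0 L1-HIT; vc=[]
#4 0x67→b6/s0 L1-HIT; vc=[]
#5 0x6e→b6/s0 L1-HIT; vc=[]
#6 0x6c→b6/s0 L1-HIT; vc=[]
#7 0xa2→b10/s0 MISS; vc=[6]
#8 0xcd→b12/s0 MISS; vc=[6,10]
#9 0xc3→b12/s0 L1-HIT; vc=[6,10]
#10 0xa2→b10/s0 VC-HIT; vc=[6,12]
#11 0xa6→b10/s0 L1-HIT; vc=[6,12]
#12 0xa7→b10/s0 L1-HIT; vc=[6,12]
#13 0x62→b6/s0 VC-HIT; vc=[10,12]
#14 0x6d→b6/s0 L1-HIT; vc=[10,12]
#15 0xab→b10/s0 VC-HIT; vc=[6,12]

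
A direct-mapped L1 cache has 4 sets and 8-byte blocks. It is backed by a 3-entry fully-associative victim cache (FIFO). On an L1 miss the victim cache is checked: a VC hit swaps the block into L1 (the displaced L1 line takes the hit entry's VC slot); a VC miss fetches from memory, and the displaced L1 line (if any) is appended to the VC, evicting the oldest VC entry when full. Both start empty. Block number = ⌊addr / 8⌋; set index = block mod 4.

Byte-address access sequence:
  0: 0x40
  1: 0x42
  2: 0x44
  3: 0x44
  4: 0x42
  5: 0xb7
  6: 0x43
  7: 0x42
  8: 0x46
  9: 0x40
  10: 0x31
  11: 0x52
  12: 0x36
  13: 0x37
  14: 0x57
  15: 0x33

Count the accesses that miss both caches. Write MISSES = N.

#0 0x40→b8/s0 MISS; vc=[]
#1 0x42→b8/s0 L1-HIT; vc=[]
#2 0x44→b8/s0 L1-HIT; vc=[]
#3 0x44→b8/s0 L1-HIT; vc=[]
#4 0x42→b8/s0 L1-HIT; vc=[]
#5 0xb7→b22/s2 MISS; vc=[]
#6 0x43→b8/s0 L1-HIT; vc=[]
#7 0x42→b8/s0 L1-HIT; vc=[]
#8 0x46→b8/s0 L1-HIT; vc=[]
#9 0x40→b8/s0 L1-HIT; vc=[]
#10 0x31→b6/s2 MISS; vc=[22]
#11 0x52→b10/s2 MISS; vc=[22,6]
#12 0x36→b6/s2 VC-HIT; vc=[22,10]
#13 0x37→b6/s2 L1-HIT; vc=[22,10]
#14 0x57→b10/s2 VC-HIT; vc=[22,6]
#15 0x33→b6/s2 VC-HIT; vc=[22,10]

MISSES = 4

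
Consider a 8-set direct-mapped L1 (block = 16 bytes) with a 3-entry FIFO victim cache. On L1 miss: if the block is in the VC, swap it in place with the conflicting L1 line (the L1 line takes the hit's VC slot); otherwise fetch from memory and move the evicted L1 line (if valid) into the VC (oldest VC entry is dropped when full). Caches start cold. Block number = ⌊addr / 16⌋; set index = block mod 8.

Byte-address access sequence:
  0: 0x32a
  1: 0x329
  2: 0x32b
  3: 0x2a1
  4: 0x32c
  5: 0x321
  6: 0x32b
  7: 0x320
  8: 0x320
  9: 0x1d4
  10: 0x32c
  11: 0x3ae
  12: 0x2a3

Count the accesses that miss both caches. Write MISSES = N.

MISSES = 4

  [0] addr=0x32a blk=50 s=2: MISS | VC []
  [1] addr=0x329 blk=50 s=2: L1-HIT | VC []
  [2] addr=0x32b blk=50 s=2: L1-HIT | VC []
  [3] addr=0x2a1 blk=42 s=2: MISS | VC [50]
  [4] addr=0x32c blk=50 s=2: VC-HIT | VC [42]
  [5] addr=0x321 blk=50 s=2: L1-HIT | VC [42]
  [6] addr=0x32b blk=50 s=2: L1-HIT | VC [42]
  [7] addr=0x320 blk=50 s=2: L1-HIT | VC [42]
  [8] addr=0x320 blk=50 s=2: L1-HIT | VC [42]
  [9] addr=0x1d4 blk=29 s=5: MISS | VC [42]
  [10] addr=0x32c blk=50 s=2: L1-HIT | VC [42]
  [11] addr=0x3ae blk=58 s=2: MISS | VC [42, 50]
  [12] addr=0x2a3 blk=42 s=2: VC-HIT | VC [58, 50]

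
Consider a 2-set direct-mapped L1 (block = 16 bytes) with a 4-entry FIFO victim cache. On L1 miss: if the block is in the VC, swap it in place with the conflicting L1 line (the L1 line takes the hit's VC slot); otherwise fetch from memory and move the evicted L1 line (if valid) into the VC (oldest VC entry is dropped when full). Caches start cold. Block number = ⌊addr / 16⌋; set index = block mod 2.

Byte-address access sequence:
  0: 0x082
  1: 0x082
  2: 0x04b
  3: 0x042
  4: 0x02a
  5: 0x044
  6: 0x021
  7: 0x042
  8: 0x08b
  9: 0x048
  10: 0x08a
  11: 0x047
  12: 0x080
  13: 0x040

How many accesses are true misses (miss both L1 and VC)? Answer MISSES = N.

MISSES = 3

#0 0x82→b8/s0 MISS; vc=[]
#1 0x82→b8/s0 L1-HIT; vc=[]
#2 0x4b→b4/s0 MISS; vc=[8]
#3 0x42→b4/s0 L1-HIT; vc=[8]
#4 0x2a→b2/s0 MISS; vc=[8,4]
#5 0x44→b4/s0 VC-HIT; vc=[8,2]
#6 0x21→b2/s0 VC-HIT; vc=[8,4]
#7 0x42→b4/s0 VC-HIT; vc=[8,2]
#8 0x8b→b8/s0 VC-HIT; vc=[4,2]
#9 0x48→b4/s0 VC-HIT; vc=[8,2]
#10 0x8a→b8/s0 VC-HIT; vc=[4,2]
#11 0x47→b4/s0 VC-HIT; vc=[8,2]
#12 0x80→b8/s0 VC-HIT; vc=[4,2]
#13 0x40→b4/s0 VC-HIT; vc=[8,2]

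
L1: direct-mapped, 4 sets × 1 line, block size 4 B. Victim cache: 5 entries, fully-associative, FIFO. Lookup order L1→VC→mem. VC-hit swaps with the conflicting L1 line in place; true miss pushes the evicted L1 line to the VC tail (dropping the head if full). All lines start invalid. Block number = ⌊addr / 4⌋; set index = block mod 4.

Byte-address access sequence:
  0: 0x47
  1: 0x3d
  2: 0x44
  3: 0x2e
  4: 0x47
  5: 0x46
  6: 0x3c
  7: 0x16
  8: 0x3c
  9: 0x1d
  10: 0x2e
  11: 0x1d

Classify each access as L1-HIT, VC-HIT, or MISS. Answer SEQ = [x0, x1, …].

SEQ = [MISS, MISS, L1-HIT, MISS, L1-HIT, L1-HIT, VC-HIT, MISS, L1-HIT, MISS, VC-HIT, VC-HIT]

#0 0x47→b17/s1 MISS; vc=[]
#1 0x3d→b15/s3 MISS; vc=[]
#2 0x44→b17/s1 L1-HIT; vc=[]
#3 0x2e→b11/s3 MISS; vc=[15]
#4 0x47→b17/s1 L1-HIT; vc=[15]
#5 0x46→b17/s1 L1-HIT; vc=[15]
#6 0x3c→b15/s3 VC-HIT; vc=[11]
#7 0x16→b5/s1 MISS; vc=[11,17]
#8 0x3c→b15/s3 L1-HIT; vc=[11,17]
#9 0x1d→b7/s3 MISS; vc=[11,17,15]
#10 0x2e→b11/s3 VC-HIT; vc=[7,17,15]
#11 0x1d→b7/s3 VC-HIT; vc=[11,17,15]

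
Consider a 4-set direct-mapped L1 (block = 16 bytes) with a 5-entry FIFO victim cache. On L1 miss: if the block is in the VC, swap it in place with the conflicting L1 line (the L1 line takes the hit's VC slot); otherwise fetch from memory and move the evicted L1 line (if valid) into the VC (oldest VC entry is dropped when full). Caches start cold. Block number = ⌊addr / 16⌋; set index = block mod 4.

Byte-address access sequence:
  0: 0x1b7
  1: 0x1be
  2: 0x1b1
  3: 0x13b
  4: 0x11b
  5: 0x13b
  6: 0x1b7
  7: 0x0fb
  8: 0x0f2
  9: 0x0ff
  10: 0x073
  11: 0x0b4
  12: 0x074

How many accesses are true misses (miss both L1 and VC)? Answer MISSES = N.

MISSES = 6

  [0] addr=0x1b7 blk=27 s=3: MISS | VC []
  [1] addr=0x1be blk=27 s=3: L1-HIT | VC []
  [2] addr=0x1b1 blk=27 s=3: L1-HIT | VC []
  [3] addr=0x13b blk=19 s=3: MISS | VC [27]
  [4] addr=0x11b blk=17 s=1: MISS | VC [27]
  [5] addr=0x13b blk=19 s=3: L1-HIT | VC [27]
  [6] addr=0x1b7 blk=27 s=3: VC-HIT | VC [19]
  [7] addr=0xfb blk=15 s=3: MISS | VC [19, 27]
  [8] addr=0xf2 blk=15 s=3: L1-HIT | VC [19, 27]
  [9] addr=0xff blk=15 s=3: L1-HIT | VC [19, 27]
  [10] addr=0x73 blk=7 s=3: MISS | VC [19, 27, 15]
  [11] addr=0xb4 blk=11 s=3: MISS | VC [19, 27, 15, 7]
  [12] addr=0x74 blk=7 s=3: VC-HIT | VC [19, 27, 15, 11]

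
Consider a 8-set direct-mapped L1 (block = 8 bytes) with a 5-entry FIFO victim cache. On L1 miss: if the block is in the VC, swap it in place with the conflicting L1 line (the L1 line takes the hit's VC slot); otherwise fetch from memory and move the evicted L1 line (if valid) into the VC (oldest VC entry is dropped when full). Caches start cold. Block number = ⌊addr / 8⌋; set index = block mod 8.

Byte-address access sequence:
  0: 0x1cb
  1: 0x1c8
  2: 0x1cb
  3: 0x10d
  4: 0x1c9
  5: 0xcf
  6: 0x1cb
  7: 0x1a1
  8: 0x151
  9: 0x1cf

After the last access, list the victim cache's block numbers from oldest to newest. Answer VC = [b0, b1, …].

VC = [33, 25]

#0 0x1cb→b57/s1 MISS; vc=[]
#1 0x1c8→b57/s1 L1-HIT; vc=[]
#2 0x1cb→b57/s1 L1-HIT; vc=[]
#3 0x10d→b33/s1 MISS; vc=[57]
#4 0x1c9→b57/s1 VC-HIT; vc=[33]
#5 0xcf→b25/s1 MISS; vc=[33,57]
#6 0x1cb→b57/s1 VC-HIT; vc=[33,25]
#7 0x1a1→b52/s4 MISS; vc=[33,25]
#8 0x151→b42/s2 MISS; vc=[33,25]
#9 0x1cf→b57/s1 L1-HIT; vc=[33,25]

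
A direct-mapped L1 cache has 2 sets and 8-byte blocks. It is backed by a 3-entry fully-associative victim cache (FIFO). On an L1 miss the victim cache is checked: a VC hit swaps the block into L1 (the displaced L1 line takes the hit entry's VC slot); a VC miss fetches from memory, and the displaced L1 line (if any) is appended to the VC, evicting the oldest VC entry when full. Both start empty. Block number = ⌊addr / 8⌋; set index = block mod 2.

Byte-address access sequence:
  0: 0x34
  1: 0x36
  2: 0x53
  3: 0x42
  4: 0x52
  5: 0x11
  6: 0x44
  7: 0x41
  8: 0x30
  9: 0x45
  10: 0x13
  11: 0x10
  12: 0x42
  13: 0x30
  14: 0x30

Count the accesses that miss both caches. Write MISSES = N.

  [0] addr=0x34 blk=6 s=0: MISS | VC []
  [1] addr=0x36 blk=6 s=0: L1-HIT | VC []
  [2] addr=0x53 blk=10 s=0: MISS | VC [6]
  [3] addr=0x42 blk=8 s=0: MISS | VC [6, 10]
  [4] addr=0x52 blk=10 s=0: VC-HIT | VC [6, 8]
  [5] addr=0x11 blk=2 s=0: MISS | VC [6, 8, 10]
  [6] addr=0x44 blk=8 s=0: VC-HIT | VC [6, 2, 10]
  [7] addr=0x41 blk=8 s=0: L1-HIT | VC [6, 2, 10]
  [8] addr=0x30 blk=6 s=0: VC-HIT | VC [8, 2, 10]
  [9] addr=0x45 blk=8 s=0: VC-HIT | VC [6, 2, 10]
  [10] addr=0x13 blk=2 s=0: VC-HIT | VC [6, 8, 10]
  [11] addr=0x10 blk=2 s=0: L1-HIT | VC [6, 8, 10]
  [12] addr=0x42 blk=8 s=0: VC-HIT | VC [6, 2, 10]
  [13] addr=0x30 blk=6 s=0: VC-HIT | VC [8, 2, 10]
  [14] addr=0x30 blk=6 s=0: L1-HIT | VC [8, 2, 10]

MISSES = 4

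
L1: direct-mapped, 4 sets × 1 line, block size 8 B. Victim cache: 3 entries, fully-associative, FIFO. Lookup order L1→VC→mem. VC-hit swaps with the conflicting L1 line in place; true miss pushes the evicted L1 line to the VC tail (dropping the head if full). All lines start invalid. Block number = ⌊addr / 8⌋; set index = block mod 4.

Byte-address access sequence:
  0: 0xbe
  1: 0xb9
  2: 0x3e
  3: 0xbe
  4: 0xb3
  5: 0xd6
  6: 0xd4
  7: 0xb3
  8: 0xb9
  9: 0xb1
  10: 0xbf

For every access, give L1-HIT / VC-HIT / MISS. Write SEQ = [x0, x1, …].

SEQ = [MISS, L1-HIT, MISS, VC-HIT, MISS, MISS, L1-HIT, VC-HIT, L1-HIT, L1-HIT, L1-HIT]

  [0] addr=0xbe blk=23 s=3: MISS | VC []
  [1] addr=0xb9 blk=23 s=3: L1-HIT | VC []
  [2] addr=0x3e blk=7 s=3: MISS | VC [23]
  [3] addr=0xbe blk=23 s=3: VC-HIT | VC [7]
  [4] addr=0xb3 blk=22 s=2: MISS | VC [7]
  [5] addr=0xd6 blk=26 s=2: MISS | VC [7, 22]
  [6] addr=0xd4 blk=26 s=2: L1-HIT | VC [7, 22]
  [7] addr=0xb3 blk=22 s=2: VC-HIT | VC [7, 26]
  [8] addr=0xb9 blk=23 s=3: L1-HIT | VC [7, 26]
  [9] addr=0xb1 blk=22 s=2: L1-HIT | VC [7, 26]
  [10] addr=0xbf blk=23 s=3: L1-HIT | VC [7, 26]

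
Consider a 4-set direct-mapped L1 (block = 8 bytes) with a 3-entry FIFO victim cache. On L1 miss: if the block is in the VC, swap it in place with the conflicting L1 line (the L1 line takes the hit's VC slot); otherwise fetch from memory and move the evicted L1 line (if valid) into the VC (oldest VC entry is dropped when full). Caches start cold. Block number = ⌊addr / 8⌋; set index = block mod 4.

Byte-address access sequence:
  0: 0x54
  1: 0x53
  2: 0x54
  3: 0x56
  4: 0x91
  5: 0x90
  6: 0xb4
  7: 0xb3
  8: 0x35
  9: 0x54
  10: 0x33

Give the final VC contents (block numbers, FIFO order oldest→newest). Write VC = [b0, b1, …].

0: 0x54 (blk 10, set 2) → MISS  vc=[]
1: 0x53 (blk 10, set 2) → L1-HIT  vc=[]
2: 0x54 (blk 10, set 2) → L1-HIT  vc=[]
3: 0x56 (blk 10, set 2) → L1-HIT  vc=[]
4: 0x91 (blk 18, set 2) → MISS  vc=[10]
5: 0x90 (blk 18, set 2) → L1-HIT  vc=[10]
6: 0xb4 (blk 22, set 2) → MISS  vc=[10, 18]
7: 0xb3 (blk 22, set 2) → L1-HIT  vc=[10, 18]
8: 0x35 (blk 6, set 2) → MISS  vc=[10, 18, 22]
9: 0x54 (blk 10, set 2) → VC-HIT  vc=[6, 18, 22]
10: 0x33 (blk 6, set 2) → VC-HIT  vc=[10, 18, 22]

VC = [10, 18, 22]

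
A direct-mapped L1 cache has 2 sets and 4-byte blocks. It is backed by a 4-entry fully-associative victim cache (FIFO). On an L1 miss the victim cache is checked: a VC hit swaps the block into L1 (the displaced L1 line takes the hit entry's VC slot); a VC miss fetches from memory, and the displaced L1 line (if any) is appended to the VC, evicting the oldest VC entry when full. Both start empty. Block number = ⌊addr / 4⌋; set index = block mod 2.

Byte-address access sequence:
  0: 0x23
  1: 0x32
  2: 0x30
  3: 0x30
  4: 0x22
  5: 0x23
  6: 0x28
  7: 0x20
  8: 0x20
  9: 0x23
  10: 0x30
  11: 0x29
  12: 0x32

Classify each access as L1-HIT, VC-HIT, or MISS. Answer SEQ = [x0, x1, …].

0: 0x23 (blk 8, set 0) → MISS  vc=[]
1: 0x32 (blk 12, set 0) → MISS  vc=[8]
2: 0x30 (blk 12, set 0) → L1-HIT  vc=[8]
3: 0x30 (blk 12, set 0) → L1-HIT  vc=[8]
4: 0x22 (blk 8, set 0) → VC-HIT  vc=[12]
5: 0x23 (blk 8, set 0) → L1-HIT  vc=[12]
6: 0x28 (blk 10, set 0) → MISS  vc=[12, 8]
7: 0x20 (blk 8, set 0) → VC-HIT  vc=[12, 10]
8: 0x20 (blk 8, set 0) → L1-HIT  vc=[12, 10]
9: 0x23 (blk 8, set 0) → L1-HIT  vc=[12, 10]
10: 0x30 (blk 12, set 0) → VC-HIT  vc=[8, 10]
11: 0x29 (blk 10, set 0) → VC-HIT  vc=[8, 12]
12: 0x32 (blk 12, set 0) → VC-HIT  vc=[8, 10]

SEQ = [MISS, MISS, L1-HIT, L1-HIT, VC-HIT, L1-HIT, MISS, VC-HIT, L1-HIT, L1-HIT, VC-HIT, VC-HIT, VC-HIT]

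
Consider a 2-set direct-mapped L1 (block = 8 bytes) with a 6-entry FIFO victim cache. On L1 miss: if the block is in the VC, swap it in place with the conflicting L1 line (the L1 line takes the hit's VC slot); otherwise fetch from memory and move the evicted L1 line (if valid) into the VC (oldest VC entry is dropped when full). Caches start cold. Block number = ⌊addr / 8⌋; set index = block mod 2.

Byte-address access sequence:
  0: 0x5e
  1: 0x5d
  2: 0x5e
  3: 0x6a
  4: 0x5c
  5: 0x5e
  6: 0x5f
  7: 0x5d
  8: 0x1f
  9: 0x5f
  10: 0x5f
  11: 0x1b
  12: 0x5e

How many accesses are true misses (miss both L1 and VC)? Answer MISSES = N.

0: 0x5e (blk 11, set 1) → MISS  vc=[]
1: 0x5d (blk 11, set 1) → L1-HIT  vc=[]
2: 0x5e (blk 11, set 1) → L1-HIT  vc=[]
3: 0x6a (blk 13, set 1) → MISS  vc=[11]
4: 0x5c (blk 11, set 1) → VC-HIT  vc=[13]
5: 0x5e (blk 11, set 1) → L1-HIT  vc=[13]
6: 0x5f (blk 11, set 1) → L1-HIT  vc=[13]
7: 0x5d (blk 11, set 1) → L1-HIT  vc=[13]
8: 0x1f (blk 3, set 1) → MISS  vc=[13, 11]
9: 0x5f (blk 11, set 1) → VC-HIT  vc=[13, 3]
10: 0x5f (blk 11, set 1) → L1-HIT  vc=[13, 3]
11: 0x1b (blk 3, set 1) → VC-HIT  vc=[13, 11]
12: 0x5e (blk 11, set 1) → VC-HIT  vc=[13, 3]

MISSES = 3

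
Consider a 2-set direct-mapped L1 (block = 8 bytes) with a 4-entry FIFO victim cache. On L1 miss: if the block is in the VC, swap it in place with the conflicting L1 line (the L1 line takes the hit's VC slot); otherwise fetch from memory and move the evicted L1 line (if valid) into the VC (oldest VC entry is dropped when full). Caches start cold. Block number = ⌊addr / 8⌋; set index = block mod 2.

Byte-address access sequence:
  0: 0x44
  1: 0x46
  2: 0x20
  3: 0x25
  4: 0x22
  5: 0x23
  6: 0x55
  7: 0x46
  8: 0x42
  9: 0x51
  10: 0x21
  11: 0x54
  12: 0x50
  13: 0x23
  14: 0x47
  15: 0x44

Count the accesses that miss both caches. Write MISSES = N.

MISSES = 3

#0 0x44→b8/s0 MISS; vc=[]
#1 0x46→b8/s0 L1-HIT; vc=[]
#2 0x20→b4/s0 MISS; vc=[8]
#3 0x25→b4/s0 L1-HIT; vc=[8]
#4 0x22→b4/s0 L1-HIT; vc=[8]
#5 0x23→b4/s0 L1-HIT; vc=[8]
#6 0x55→b10/s0 MISS; vc=[8,4]
#7 0x46→b8/s0 VC-HIT; vc=[10,4]
#8 0x42→b8/s0 L1-HIT; vc=[10,4]
#9 0x51→b10/s0 VC-HIT; vc=[8,4]
#10 0x21→b4/s0 VC-HIT; vc=[8,10]
#11 0x54→b10/s0 VC-HIT; vc=[8,4]
#12 0x50→b10/s0 L1-HIT; vc=[8,4]
#13 0x23→b4/s0 VC-HIT; vc=[8,10]
#14 0x47→b8/s0 VC-HIT; vc=[4,10]
#15 0x44→b8/s0 L1-HIT; vc=[4,10]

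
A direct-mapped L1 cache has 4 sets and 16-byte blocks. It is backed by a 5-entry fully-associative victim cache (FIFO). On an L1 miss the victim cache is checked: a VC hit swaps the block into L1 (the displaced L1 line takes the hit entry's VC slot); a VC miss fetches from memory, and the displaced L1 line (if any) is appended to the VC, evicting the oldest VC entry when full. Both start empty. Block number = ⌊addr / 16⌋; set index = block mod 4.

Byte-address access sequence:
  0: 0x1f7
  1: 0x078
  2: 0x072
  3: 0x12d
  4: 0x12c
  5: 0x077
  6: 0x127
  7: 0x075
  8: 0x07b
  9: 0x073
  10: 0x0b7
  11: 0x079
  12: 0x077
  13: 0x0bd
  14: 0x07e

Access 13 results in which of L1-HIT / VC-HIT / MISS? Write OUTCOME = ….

OUTCOME = VC-HIT

0: 0x1f7 (blk 31, set 3) → MISS  vc=[]
1: 0x78 (blk 7, set 3) → MISS  vc=[31]
2: 0x72 (blk 7, set 3) → L1-HIT  vc=[31]
3: 0x12d (blk 18, set 2) → MISS  vc=[31]
4: 0x12c (blk 18, set 2) → L1-HIT  vc=[31]
5: 0x77 (blk 7, set 3) → L1-HIT  vc=[31]
6: 0x127 (blk 18, set 2) → L1-HIT  vc=[31]
7: 0x75 (blk 7, set 3) → L1-HIT  vc=[31]
8: 0x7b (blk 7, set 3) → L1-HIT  vc=[31]
9: 0x73 (blk 7, set 3) → L1-HIT  vc=[31]
10: 0xb7 (blk 11, set 3) → MISS  vc=[31, 7]
11: 0x79 (blk 7, set 3) → VC-HIT  vc=[31, 11]
12: 0x77 (blk 7, set 3) → L1-HIT  vc=[31, 11]
13: 0xbd (blk 11, set 3) → VC-HIT  vc=[31, 7]
14: 0x7e (blk 7, set 3) → VC-HIT  vc=[31, 11]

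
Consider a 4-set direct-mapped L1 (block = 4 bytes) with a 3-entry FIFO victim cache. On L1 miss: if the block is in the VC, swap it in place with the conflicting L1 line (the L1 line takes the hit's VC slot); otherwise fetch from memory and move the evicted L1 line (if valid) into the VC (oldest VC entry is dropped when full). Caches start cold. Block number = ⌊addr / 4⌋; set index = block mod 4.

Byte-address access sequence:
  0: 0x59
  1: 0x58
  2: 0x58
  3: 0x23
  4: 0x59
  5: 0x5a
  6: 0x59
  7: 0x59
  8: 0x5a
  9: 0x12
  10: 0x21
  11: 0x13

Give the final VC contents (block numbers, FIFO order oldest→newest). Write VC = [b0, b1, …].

VC = [8]

  [0] addr=0x59 blk=22 s=2: MISS | VC []
  [1] addr=0x58 blk=22 s=2: L1-HIT | VC []
  [2] addr=0x58 blk=22 s=2: L1-HIT | VC []
  [3] addr=0x23 blk=8 s=0: MISS | VC []
  [4] addr=0x59 blk=22 s=2: L1-HIT | VC []
  [5] addr=0x5a blk=22 s=2: L1-HIT | VC []
  [6] addr=0x59 blk=22 s=2: L1-HIT | VC []
  [7] addr=0x59 blk=22 s=2: L1-HIT | VC []
  [8] addr=0x5a blk=22 s=2: L1-HIT | VC []
  [9] addr=0x12 blk=4 s=0: MISS | VC [8]
  [10] addr=0x21 blk=8 s=0: VC-HIT | VC [4]
  [11] addr=0x13 blk=4 s=0: VC-HIT | VC [8]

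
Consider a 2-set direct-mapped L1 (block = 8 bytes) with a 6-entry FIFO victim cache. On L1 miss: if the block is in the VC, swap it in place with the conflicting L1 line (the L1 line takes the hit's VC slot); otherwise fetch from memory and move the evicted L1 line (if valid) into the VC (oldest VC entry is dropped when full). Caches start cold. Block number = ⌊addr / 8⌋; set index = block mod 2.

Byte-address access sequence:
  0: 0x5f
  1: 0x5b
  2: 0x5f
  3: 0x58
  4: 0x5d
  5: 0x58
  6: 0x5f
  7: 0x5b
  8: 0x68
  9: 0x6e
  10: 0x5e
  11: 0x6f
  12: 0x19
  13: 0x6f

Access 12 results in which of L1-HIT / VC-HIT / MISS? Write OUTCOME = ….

OUTCOME = MISS

#0 0x5f→b11/s1 MISS; vc=[]
#1 0x5b→b11/s1 L1-HIT; vc=[]
#2 0x5f→b11/s1 L1-HIT; vc=[]
#3 0x58→b11/s1 L1-HIT; vc=[]
#4 0x5d→b11/s1 L1-HIT; vc=[]
#5 0x58→b11/s1 L1-HIT; vc=[]
#6 0x5f→b11/s1 L1-HIT; vc=[]
#7 0x5b→b11/s1 L1-HIT; vc=[]
#8 0x68→b13/s1 MISS; vc=[11]
#9 0x6e→b13/s1 L1-HIT; vc=[11]
#10 0x5e→b11/s1 VC-HIT; vc=[13]
#11 0x6f→b13/s1 VC-HIT; vc=[11]
#12 0x19→b3/s1 MISS; vc=[11,13]
#13 0x6f→b13/s1 VC-HIT; vc=[11,3]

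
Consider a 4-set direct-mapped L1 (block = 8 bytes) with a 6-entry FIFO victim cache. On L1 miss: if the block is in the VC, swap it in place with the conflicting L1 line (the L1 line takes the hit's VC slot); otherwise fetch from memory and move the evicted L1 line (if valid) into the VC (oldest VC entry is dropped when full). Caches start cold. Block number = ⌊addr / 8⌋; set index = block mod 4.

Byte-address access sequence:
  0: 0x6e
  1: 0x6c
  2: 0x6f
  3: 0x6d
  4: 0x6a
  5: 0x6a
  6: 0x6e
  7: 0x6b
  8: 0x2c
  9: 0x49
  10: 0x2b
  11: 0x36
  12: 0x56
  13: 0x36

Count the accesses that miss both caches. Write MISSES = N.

MISSES = 5

#0 0x6e→b13/s1 MISS; vc=[]
#1 0x6c→b13/s1 L1-HIT; vc=[]
#2 0x6f→b13/s1 L1-HIT; vc=[]
#3 0x6d→b13/s1 L1-HIT; vc=[]
#4 0x6a→b13/s1 L1-HIT; vc=[]
#5 0x6a→b13/s1 L1-HIT; vc=[]
#6 0x6e→b13/s1 L1-HIT; vc=[]
#7 0x6b→b13/s1 L1-HIT; vc=[]
#8 0x2c→b5/s1 MISS; vc=[13]
#9 0x49→b9/s1 MISS; vc=[13,5]
#10 0x2b→b5/s1 VC-HIT; vc=[13,9]
#11 0x36→b6/s2 MISS; vc=[13,9]
#12 0x56→b10/s2 MISS; vc=[13,9,6]
#13 0x36→b6/s2 VC-HIT; vc=[13,9,10]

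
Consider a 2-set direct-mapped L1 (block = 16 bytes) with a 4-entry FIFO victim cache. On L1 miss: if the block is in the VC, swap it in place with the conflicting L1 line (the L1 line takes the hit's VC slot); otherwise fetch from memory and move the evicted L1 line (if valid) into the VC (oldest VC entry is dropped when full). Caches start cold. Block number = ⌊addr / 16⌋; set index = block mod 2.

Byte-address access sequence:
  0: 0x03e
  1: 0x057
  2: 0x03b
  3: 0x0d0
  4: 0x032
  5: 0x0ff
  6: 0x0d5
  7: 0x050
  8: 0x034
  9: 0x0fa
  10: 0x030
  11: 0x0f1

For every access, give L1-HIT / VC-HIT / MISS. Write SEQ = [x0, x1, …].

#0 0x3e→b3/s1 MISS; vc=[]
#1 0x57→b5/s1 MISS; vc=[3]
#2 0x3b→b3/s1 VC-HIT; vc=[5]
#3 0xd0→b13/s1 MISS; vc=[5,3]
#4 0x32→b3/s1 VC-HIT; vc=[5,13]
#5 0xff→b15/s1 MISS; vc=[5,13,3]
#6 0xd5→b13/s1 VC-HIT; vc=[5,15,3]
#7 0x50→b5/s1 VC-HIT; vc=[13,15,3]
#8 0x34→b3/s1 VC-HIT; vc=[13,15,5]
#9 0xfa→b15/s1 VC-HIT; vc=[13,3,5]
#10 0x30→b3/s1 VC-HIT; vc=[13,15,5]
#11 0xf1→b15/s1 VC-HIT; vc=[13,3,5]

SEQ = [MISS, MISS, VC-HIT, MISS, VC-HIT, MISS, VC-HIT, VC-HIT, VC-HIT, VC-HIT, VC-HIT, VC-HIT]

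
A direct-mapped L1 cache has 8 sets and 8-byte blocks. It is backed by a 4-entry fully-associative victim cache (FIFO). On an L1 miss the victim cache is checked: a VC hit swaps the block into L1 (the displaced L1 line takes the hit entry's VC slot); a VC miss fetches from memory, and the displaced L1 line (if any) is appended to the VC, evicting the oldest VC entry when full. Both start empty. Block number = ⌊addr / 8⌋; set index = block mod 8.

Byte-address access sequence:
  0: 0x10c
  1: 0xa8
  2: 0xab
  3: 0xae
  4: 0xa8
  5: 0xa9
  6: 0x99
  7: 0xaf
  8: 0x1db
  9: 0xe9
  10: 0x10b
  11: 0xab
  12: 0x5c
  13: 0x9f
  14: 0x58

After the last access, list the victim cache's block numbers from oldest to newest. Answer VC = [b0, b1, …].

VC = [19, 29, 59]

  [0] addr=0x10c blk=33 s=1: MISS | VC []
  [1] addr=0xa8 blk=21 s=5: MISS | VC []
  [2] addr=0xab blk=21 s=5: L1-HIT | VC []
  [3] addr=0xae blk=21 s=5: L1-HIT | VC []
  [4] addr=0xa8 blk=21 s=5: L1-HIT | VC []
  [5] addr=0xa9 blk=21 s=5: L1-HIT | VC []
  [6] addr=0x99 blk=19 s=3: MISS | VC []
  [7] addr=0xaf blk=21 s=5: L1-HIT | VC []
  [8] addr=0x1db blk=59 s=3: MISS | VC [19]
  [9] addr=0xe9 blk=29 s=5: MISS | VC [19, 21]
  [10] addr=0x10b blk=33 s=1: L1-HIT | VC [19, 21]
  [11] addr=0xab blk=21 s=5: VC-HIT | VC [19, 29]
  [12] addr=0x5c blk=11 s=3: MISS | VC [19, 29, 59]
  [13] addr=0x9f blk=19 s=3: VC-HIT | VC [11, 29, 59]
  [14] addr=0x58 blk=11 s=3: VC-HIT | VC [19, 29, 59]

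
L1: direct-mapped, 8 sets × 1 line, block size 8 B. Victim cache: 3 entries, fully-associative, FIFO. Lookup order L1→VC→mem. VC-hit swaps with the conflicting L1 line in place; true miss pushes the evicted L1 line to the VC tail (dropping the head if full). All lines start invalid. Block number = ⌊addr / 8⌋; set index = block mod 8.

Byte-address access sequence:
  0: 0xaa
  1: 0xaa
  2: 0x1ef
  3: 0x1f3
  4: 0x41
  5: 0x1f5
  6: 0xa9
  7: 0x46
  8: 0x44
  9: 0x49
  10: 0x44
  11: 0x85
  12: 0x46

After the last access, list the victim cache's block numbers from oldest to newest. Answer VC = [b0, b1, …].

VC = [61, 16]

#0 0xaa→b21/s5 MISS; vc=[]
#1 0xaa→b21/s5 L1-HIT; vc=[]
#2 0x1ef→b61/s5 MISS; vc=[21]
#3 0x1f3→b62/s6 MISS; vc=[21]
#4 0x41→b8/s0 MISS; vc=[21]
#5 0x1f5→b62/s6 L1-HIT; vc=[21]
#6 0xa9→b21/s5 VC-HIT; vc=[61]
#7 0x46→b8/s0 L1-HIT; vc=[61]
#8 0x44→b8/s0 L1-HIT; vc=[61]
#9 0x49→b9/s1 MISS; vc=[61]
#10 0x44→b8/s0 L1-HIT; vc=[61]
#11 0x85→b16/s0 MISS; vc=[61,8]
#12 0x46→b8/s0 VC-HIT; vc=[61,16]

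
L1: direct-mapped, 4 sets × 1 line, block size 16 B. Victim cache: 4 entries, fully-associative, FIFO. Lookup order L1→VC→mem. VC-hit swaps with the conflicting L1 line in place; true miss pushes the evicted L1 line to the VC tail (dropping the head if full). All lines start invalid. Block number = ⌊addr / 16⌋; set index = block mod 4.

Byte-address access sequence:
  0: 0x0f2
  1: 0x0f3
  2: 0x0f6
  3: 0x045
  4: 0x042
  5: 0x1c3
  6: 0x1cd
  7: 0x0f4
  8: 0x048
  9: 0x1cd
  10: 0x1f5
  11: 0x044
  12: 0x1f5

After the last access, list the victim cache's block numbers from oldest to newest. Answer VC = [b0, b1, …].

#0 0xf2→b15/s3 MISS; vc=[]
#1 0xf3→b15/s3 L1-HIT; vc=[]
#2 0xf6→b15/s3 L1-HIT; vc=[]
#3 0x45→b4/s0 MISS; vc=[]
#4 0x42→b4/s0 L1-HIT; vc=[]
#5 0x1c3→b28/s0 MISS; vc=[4]
#6 0x1cd→b28/s0 L1-HIT; vc=[4]
#7 0xf4→b15/s3 L1-HIT; vc=[4]
#8 0x48→b4/s0 VC-HIT; vc=[28]
#9 0x1cd→b28/s0 VC-HIT; vc=[4]
#10 0x1f5→b31/s3 MISS; vc=[4,15]
#11 0x44→b4/s0 VC-HIT; vc=[28,15]
#12 0x1f5→b31/s3 L1-HIT; vc=[28,15]

VC = [28, 15]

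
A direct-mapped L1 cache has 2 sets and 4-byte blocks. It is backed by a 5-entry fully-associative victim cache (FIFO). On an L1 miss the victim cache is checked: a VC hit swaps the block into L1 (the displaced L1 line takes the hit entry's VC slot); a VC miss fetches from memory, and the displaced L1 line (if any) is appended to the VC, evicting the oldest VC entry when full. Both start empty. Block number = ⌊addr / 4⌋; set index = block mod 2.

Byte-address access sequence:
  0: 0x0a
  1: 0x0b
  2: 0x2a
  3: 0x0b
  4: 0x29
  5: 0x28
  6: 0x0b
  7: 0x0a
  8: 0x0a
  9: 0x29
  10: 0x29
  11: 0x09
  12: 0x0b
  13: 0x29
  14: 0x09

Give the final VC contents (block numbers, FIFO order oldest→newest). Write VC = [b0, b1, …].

#0 0xa→b2/s0 MISS; vc=[]
#1 0xb→b2/s0 L1-HIT; vc=[]
#2 0x2a→b10/s0 MISS; vc=[2]
#3 0xb→b2/s0 VC-HIT; vc=[10]
#4 0x29→b10/s0 VC-HIT; vc=[2]
#5 0x28→b10/s0 L1-HIT; vc=[2]
#6 0xb→b2/s0 VC-HIT; vc=[10]
#7 0xa→b2/s0 L1-HIT; vc=[10]
#8 0xa→b2/s0 L1-HIT; vc=[10]
#9 0x29→b10/s0 VC-HIT; vc=[2]
#10 0x29→b10/s0 L1-HIT; vc=[2]
#11 0x9→b2/s0 VC-HIT; vc=[10]
#12 0xb→b2/s0 L1-HIT; vc=[10]
#13 0x29→b10/s0 VC-HIT; vc=[2]
#14 0x9→b2/s0 VC-HIT; vc=[10]

VC = [10]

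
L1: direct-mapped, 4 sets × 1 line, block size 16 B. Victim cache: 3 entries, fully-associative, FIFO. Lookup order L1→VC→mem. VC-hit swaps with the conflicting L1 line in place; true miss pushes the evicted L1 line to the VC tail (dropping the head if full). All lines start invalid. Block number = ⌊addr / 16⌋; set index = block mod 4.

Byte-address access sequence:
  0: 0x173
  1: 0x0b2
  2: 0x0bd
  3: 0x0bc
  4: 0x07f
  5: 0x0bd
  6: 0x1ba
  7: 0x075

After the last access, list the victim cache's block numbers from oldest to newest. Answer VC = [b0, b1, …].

VC = [23, 27, 11]

0: 0x173 (blk 23, set 3) → MISS  vc=[]
1: 0xb2 (blk 11, set 3) → MISS  vc=[23]
2: 0xbd (blk 11, set 3) → L1-HIT  vc=[23]
3: 0xbc (blk 11, set 3) → L1-HIT  vc=[23]
4: 0x7f (blk 7, set 3) → MISS  vc=[23, 11]
5: 0xbd (blk 11, set 3) → VC-HIT  vc=[23, 7]
6: 0x1ba (blk 27, set 3) → MISS  vc=[23, 7, 11]
7: 0x75 (blk 7, set 3) → VC-HIT  vc=[23, 27, 11]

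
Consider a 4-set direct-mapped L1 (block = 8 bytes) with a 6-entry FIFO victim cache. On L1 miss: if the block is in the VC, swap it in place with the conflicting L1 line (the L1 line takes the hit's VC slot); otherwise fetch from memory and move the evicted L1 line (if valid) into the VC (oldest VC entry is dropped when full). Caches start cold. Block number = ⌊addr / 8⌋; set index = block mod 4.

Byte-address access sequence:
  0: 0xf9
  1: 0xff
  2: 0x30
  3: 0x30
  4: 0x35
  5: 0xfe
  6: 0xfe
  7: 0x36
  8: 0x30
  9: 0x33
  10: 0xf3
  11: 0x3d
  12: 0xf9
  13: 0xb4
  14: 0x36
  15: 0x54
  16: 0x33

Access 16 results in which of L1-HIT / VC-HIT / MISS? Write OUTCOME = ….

OUTCOME = VC-HIT

0: 0xf9 (blk 31, set 3) → MISS  vc=[]
1: 0xff (blk 31, set 3) → L1-HIT  vc=[]
2: 0x30 (blk 6, set 2) → MISS  vc=[]
3: 0x30 (blk 6, set 2) → L1-HIT  vc=[]
4: 0x35 (blk 6, set 2) → L1-HIT  vc=[]
5: 0xfe (blk 31, set 3) → L1-HIT  vc=[]
6: 0xfe (blk 31, set 3) → L1-HIT  vc=[]
7: 0x36 (blk 6, set 2) → L1-HIT  vc=[]
8: 0x30 (blk 6, set 2) → L1-HIT  vc=[]
9: 0x33 (blk 6, set 2) → L1-HIT  vc=[]
10: 0xf3 (blk 30, set 2) → MISS  vc=[6]
11: 0x3d (blk 7, set 3) → MISS  vc=[6, 31]
12: 0xf9 (blk 31, set 3) → VC-HIT  vc=[6, 7]
13: 0xb4 (blk 22, set 2) → MISS  vc=[6, 7, 30]
14: 0x36 (blk 6, set 2) → VC-HIT  vc=[22, 7, 30]
15: 0x54 (blk 10, set 2) → MISS  vc=[22, 7, 30, 6]
16: 0x33 (blk 6, set 2) → VC-HIT  vc=[22, 7, 30, 10]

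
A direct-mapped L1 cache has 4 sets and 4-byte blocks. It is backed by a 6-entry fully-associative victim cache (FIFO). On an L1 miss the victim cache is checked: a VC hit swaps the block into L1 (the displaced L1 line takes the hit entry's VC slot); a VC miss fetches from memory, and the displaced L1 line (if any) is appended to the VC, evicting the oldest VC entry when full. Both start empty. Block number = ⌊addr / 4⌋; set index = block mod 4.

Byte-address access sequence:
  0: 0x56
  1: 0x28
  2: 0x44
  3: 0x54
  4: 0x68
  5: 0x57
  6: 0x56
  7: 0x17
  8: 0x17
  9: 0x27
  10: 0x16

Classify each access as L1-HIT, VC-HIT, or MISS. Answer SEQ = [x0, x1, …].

0: 0x56 (blk 21, set 1) → MISS  vc=[]
1: 0x28 (blk 10, set 2) → MISS  vc=[]
2: 0x44 (blk 17, set 1) → MISS  vc=[21]
3: 0x54 (blk 21, set 1) → VC-HIT  vc=[17]
4: 0x68 (blk 26, set 2) → MISS  vc=[17, 10]
5: 0x57 (blk 21, set 1) → L1-HIT  vc=[17, 10]
6: 0x56 (blk 21, set 1) → L1-HIT  vc=[17, 10]
7: 0x17 (blk 5, set 1) → MISS  vc=[17, 10, 21]
8: 0x17 (blk 5, set 1) → L1-HIT  vc=[17, 10, 21]
9: 0x27 (blk 9, set 1) → MISS  vc=[17, 10, 21, 5]
10: 0x16 (blk 5, set 1) → VC-HIT  vc=[17, 10, 21, 9]

SEQ = [MISS, MISS, MISS, VC-HIT, MISS, L1-HIT, L1-HIT, MISS, L1-HIT, MISS, VC-HIT]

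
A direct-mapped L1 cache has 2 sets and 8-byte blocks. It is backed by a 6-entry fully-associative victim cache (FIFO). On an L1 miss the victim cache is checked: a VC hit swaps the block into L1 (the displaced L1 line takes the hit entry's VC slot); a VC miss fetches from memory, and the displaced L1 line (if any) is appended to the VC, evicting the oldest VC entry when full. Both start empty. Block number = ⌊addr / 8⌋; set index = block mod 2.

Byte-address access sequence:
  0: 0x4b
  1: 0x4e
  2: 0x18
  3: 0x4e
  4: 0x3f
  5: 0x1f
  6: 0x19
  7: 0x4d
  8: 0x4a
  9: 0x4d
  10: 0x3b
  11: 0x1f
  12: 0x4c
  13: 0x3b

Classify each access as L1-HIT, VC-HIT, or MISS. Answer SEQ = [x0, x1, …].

  [0] addr=0x4b blk=9 s=1: MISS | VC []
  [1] addr=0x4e blk=9 s=1: L1-HIT | VC []
  [2] addr=0x18 blk=3 s=1: MISS | VC [9]
  [3] addr=0x4e blk=9 s=1: VC-HIT | VC [3]
  [4] addr=0x3f blk=7 s=1: MISS | VC [3, 9]
  [5] addr=0x1f blk=3 s=1: VC-HIT | VC [7, 9]
  [6] addr=0x19 blk=3 s=1: L1-HIT | VC [7, 9]
  [7] addr=0x4d blk=9 s=1: VC-HIT | VC [7, 3]
  [8] addr=0x4a blk=9 s=1: L1-HIT | VC [7, 3]
  [9] addr=0x4d blk=9 s=1: L1-HIT | VC [7, 3]
  [10] addr=0x3b blk=7 s=1: VC-HIT | VC [9, 3]
  [11] addr=0x1f blk=3 s=1: VC-HIT | VC [9, 7]
  [12] addr=0x4c blk=9 s=1: VC-HIT | VC [3, 7]
  [13] addr=0x3b blk=7 s=1: VC-HIT | VC [3, 9]

SEQ = [MISS, L1-HIT, MISS, VC-HIT, MISS, VC-HIT, L1-HIT, VC-HIT, L1-HIT, L1-HIT, VC-HIT, VC-HIT, VC-HIT, VC-HIT]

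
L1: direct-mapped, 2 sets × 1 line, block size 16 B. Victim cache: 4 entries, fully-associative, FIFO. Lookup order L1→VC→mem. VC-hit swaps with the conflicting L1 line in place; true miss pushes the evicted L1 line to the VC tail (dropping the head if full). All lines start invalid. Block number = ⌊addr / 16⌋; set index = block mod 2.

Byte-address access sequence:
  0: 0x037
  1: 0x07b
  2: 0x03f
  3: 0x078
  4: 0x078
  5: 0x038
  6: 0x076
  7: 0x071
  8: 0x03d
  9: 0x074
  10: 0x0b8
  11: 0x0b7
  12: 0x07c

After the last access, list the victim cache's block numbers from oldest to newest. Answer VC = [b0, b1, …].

VC = [3, 11]

#0 0x37→b3/s1 MISS; vc=[]
#1 0x7b→b7/s1 MISS; vc=[3]
#2 0x3f→b3/s1 VC-HIT; vc=[7]
#3 0x78→b7/s1 VC-HIT; vc=[3]
#4 0x78→b7/s1 L1-HIT; vc=[3]
#5 0x38→b3/s1 VC-HIT; vc=[7]
#6 0x76→b7/s1 VC-HIT; vc=[3]
#7 0x71→b7/s1 L1-HIT; vc=[3]
#8 0x3d→b3/s1 VC-HIT; vc=[7]
#9 0x74→b7/s1 VC-HIT; vc=[3]
#10 0xb8→b11/s1 MISS; vc=[3,7]
#11 0xb7→b11/s1 L1-HIT; vc=[3,7]
#12 0x7c→b7/s1 VC-HIT; vc=[3,11]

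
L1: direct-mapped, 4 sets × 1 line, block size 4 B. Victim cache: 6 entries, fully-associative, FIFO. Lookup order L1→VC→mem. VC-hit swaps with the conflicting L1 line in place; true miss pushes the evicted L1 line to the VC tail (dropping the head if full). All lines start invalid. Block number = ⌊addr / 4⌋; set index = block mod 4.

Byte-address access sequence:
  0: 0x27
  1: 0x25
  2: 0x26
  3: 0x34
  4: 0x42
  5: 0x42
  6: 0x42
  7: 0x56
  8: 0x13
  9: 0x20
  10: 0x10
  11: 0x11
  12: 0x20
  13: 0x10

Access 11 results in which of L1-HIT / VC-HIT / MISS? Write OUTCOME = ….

OUTCOME = L1-HIT

0: 0x27 (blk 9, set 1) → MISS  vc=[]
1: 0x25 (blk 9, set 1) → L1-HIT  vc=[]
2: 0x26 (blk 9, set 1) → L1-HIT  vc=[]
3: 0x34 (blk 13, set 1) → MISS  vc=[9]
4: 0x42 (blk 16, set 0) → MISS  vc=[9]
5: 0x42 (blk 16, set 0) → L1-HIT  vc=[9]
6: 0x42 (blk 16, set 0) → L1-HIT  vc=[9]
7: 0x56 (blk 21, set 1) → MISS  vc=[9, 13]
8: 0x13 (blk 4, set 0) → MISS  vc=[9, 13, 16]
9: 0x20 (blk 8, set 0) → MISS  vc=[9, 13, 16, 4]
10: 0x10 (blk 4, set 0) → VC-HIT  vc=[9, 13, 16, 8]
11: 0x11 (blk 4, set 0) → L1-HIT  vc=[9, 13, 16, 8]
12: 0x20 (blk 8, set 0) → VC-HIT  vc=[9, 13, 16, 4]
13: 0x10 (blk 4, set 0) → VC-HIT  vc=[9, 13, 16, 8]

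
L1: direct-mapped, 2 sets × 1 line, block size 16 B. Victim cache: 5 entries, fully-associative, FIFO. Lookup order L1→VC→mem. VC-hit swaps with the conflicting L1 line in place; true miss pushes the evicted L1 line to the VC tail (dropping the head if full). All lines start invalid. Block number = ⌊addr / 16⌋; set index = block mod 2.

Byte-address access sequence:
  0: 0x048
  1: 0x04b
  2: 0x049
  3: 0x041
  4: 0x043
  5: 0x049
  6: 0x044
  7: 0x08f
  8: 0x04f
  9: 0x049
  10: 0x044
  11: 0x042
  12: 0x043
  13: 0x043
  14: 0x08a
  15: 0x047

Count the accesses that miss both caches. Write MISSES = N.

#0 0x48→b4/s0 MISS; vc=[]
#1 0x4b→b4/s0 L1-HIT; vc=[]
#2 0x49→b4/s0 L1-HIT; vc=[]
#3 0x41→b4/s0 L1-HIT; vc=[]
#4 0x43→b4/s0 L1-HIT; vc=[]
#5 0x49→b4/s0 L1-HIT; vc=[]
#6 0x44→b4/s0 L1-HIT; vc=[]
#7 0x8f→b8/s0 MISS; vc=[4]
#8 0x4f→b4/s0 VC-HIT; vc=[8]
#9 0x49→b4/s0 L1-HIT; vc=[8]
#10 0x44→b4/s0 L1-HIT; vc=[8]
#11 0x42→b4/s0 L1-HIT; vc=[8]
#12 0x43→b4/s0 L1-HIT; vc=[8]
#13 0x43→b4/s0 L1-HIT; vc=[8]
#14 0x8a→b8/s0 VC-HIT; vc=[4]
#15 0x47→b4/s0 VC-HIT; vc=[8]

MISSES = 2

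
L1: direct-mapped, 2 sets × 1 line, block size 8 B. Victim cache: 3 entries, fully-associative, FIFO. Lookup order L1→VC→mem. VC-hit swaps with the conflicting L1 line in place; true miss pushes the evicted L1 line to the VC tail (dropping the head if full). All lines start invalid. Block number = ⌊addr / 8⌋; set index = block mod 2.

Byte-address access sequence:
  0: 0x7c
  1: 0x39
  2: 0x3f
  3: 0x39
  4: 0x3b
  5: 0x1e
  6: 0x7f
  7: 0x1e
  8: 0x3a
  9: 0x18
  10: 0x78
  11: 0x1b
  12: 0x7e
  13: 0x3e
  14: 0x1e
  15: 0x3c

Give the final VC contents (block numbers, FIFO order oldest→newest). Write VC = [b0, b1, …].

0: 0x7c (blk 15, set 1) → MISS  vc=[]
1: 0x39 (blk 7, set 1) → MISS  vc=[15]
2: 0x3f (blk 7, set 1) → L1-HIT  vc=[15]
3: 0x39 (blk 7, set 1) → L1-HIT  vc=[15]
4: 0x3b (blk 7, set 1) → L1-HIT  vc=[15]
5: 0x1e (blk 3, set 1) → MISS  vc=[15, 7]
6: 0x7f (blk 15, set 1) → VC-HIT  vc=[3, 7]
7: 0x1e (blk 3, set 1) → VC-HIT  vc=[15, 7]
8: 0x3a (blk 7, set 1) → VC-HIT  vc=[15, 3]
9: 0x18 (blk 3, set 1) → VC-HIT  vc=[15, 7]
10: 0x78 (blk 15, set 1) → VC-HIT  vc=[3, 7]
11: 0x1b (blk 3, set 1) → VC-HIT  vc=[15, 7]
12: 0x7e (blk 15, set 1) → VC-HIT  vc=[3, 7]
13: 0x3e (blk 7, set 1) → VC-HIT  vc=[3, 15]
14: 0x1e (blk 3, set 1) → VC-HIT  vc=[7, 15]
15: 0x3c (blk 7, set 1) → VC-HIT  vc=[3, 15]

VC = [3, 15]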